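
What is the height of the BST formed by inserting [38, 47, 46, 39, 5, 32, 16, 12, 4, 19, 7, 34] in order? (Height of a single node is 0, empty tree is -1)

Insertion order: [38, 47, 46, 39, 5, 32, 16, 12, 4, 19, 7, 34]
Tree (level-order array): [38, 5, 47, 4, 32, 46, None, None, None, 16, 34, 39, None, 12, 19, None, None, None, None, 7]
Compute height bottom-up (empty subtree = -1):
  height(4) = 1 + max(-1, -1) = 0
  height(7) = 1 + max(-1, -1) = 0
  height(12) = 1 + max(0, -1) = 1
  height(19) = 1 + max(-1, -1) = 0
  height(16) = 1 + max(1, 0) = 2
  height(34) = 1 + max(-1, -1) = 0
  height(32) = 1 + max(2, 0) = 3
  height(5) = 1 + max(0, 3) = 4
  height(39) = 1 + max(-1, -1) = 0
  height(46) = 1 + max(0, -1) = 1
  height(47) = 1 + max(1, -1) = 2
  height(38) = 1 + max(4, 2) = 5
Height = 5


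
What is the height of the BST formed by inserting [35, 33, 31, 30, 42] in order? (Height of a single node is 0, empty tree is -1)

Insertion order: [35, 33, 31, 30, 42]
Tree (level-order array): [35, 33, 42, 31, None, None, None, 30]
Compute height bottom-up (empty subtree = -1):
  height(30) = 1 + max(-1, -1) = 0
  height(31) = 1 + max(0, -1) = 1
  height(33) = 1 + max(1, -1) = 2
  height(42) = 1 + max(-1, -1) = 0
  height(35) = 1 + max(2, 0) = 3
Height = 3


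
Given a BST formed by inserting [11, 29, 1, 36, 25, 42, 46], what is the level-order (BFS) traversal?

Tree insertion order: [11, 29, 1, 36, 25, 42, 46]
Tree (level-order array): [11, 1, 29, None, None, 25, 36, None, None, None, 42, None, 46]
BFS from the root, enqueuing left then right child of each popped node:
  queue [11] -> pop 11, enqueue [1, 29], visited so far: [11]
  queue [1, 29] -> pop 1, enqueue [none], visited so far: [11, 1]
  queue [29] -> pop 29, enqueue [25, 36], visited so far: [11, 1, 29]
  queue [25, 36] -> pop 25, enqueue [none], visited so far: [11, 1, 29, 25]
  queue [36] -> pop 36, enqueue [42], visited so far: [11, 1, 29, 25, 36]
  queue [42] -> pop 42, enqueue [46], visited so far: [11, 1, 29, 25, 36, 42]
  queue [46] -> pop 46, enqueue [none], visited so far: [11, 1, 29, 25, 36, 42, 46]
Result: [11, 1, 29, 25, 36, 42, 46]


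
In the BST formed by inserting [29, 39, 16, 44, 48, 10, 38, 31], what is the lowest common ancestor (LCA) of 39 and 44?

Tree insertion order: [29, 39, 16, 44, 48, 10, 38, 31]
Tree (level-order array): [29, 16, 39, 10, None, 38, 44, None, None, 31, None, None, 48]
In a BST, the LCA of p=39, q=44 is the first node v on the
root-to-leaf path with p <= v <= q (go left if both < v, right if both > v).
Walk from root:
  at 29: both 39 and 44 > 29, go right
  at 39: 39 <= 39 <= 44, this is the LCA
LCA = 39


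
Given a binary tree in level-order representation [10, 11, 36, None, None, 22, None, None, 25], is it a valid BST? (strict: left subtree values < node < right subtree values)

Level-order array: [10, 11, 36, None, None, 22, None, None, 25]
Validate using subtree bounds (lo, hi): at each node, require lo < value < hi,
then recurse left with hi=value and right with lo=value.
Preorder trace (stopping at first violation):
  at node 10 with bounds (-inf, +inf): OK
  at node 11 with bounds (-inf, 10): VIOLATION
Node 11 violates its bound: not (-inf < 11 < 10).
Result: Not a valid BST


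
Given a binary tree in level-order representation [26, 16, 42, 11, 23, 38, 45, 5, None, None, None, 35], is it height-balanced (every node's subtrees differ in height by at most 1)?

Tree (level-order array): [26, 16, 42, 11, 23, 38, 45, 5, None, None, None, 35]
Definition: a tree is height-balanced if, at every node, |h(left) - h(right)| <= 1 (empty subtree has height -1).
Bottom-up per-node check:
  node 5: h_left=-1, h_right=-1, diff=0 [OK], height=0
  node 11: h_left=0, h_right=-1, diff=1 [OK], height=1
  node 23: h_left=-1, h_right=-1, diff=0 [OK], height=0
  node 16: h_left=1, h_right=0, diff=1 [OK], height=2
  node 35: h_left=-1, h_right=-1, diff=0 [OK], height=0
  node 38: h_left=0, h_right=-1, diff=1 [OK], height=1
  node 45: h_left=-1, h_right=-1, diff=0 [OK], height=0
  node 42: h_left=1, h_right=0, diff=1 [OK], height=2
  node 26: h_left=2, h_right=2, diff=0 [OK], height=3
All nodes satisfy the balance condition.
Result: Balanced


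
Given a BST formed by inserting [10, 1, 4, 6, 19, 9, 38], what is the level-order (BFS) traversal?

Tree insertion order: [10, 1, 4, 6, 19, 9, 38]
Tree (level-order array): [10, 1, 19, None, 4, None, 38, None, 6, None, None, None, 9]
BFS from the root, enqueuing left then right child of each popped node:
  queue [10] -> pop 10, enqueue [1, 19], visited so far: [10]
  queue [1, 19] -> pop 1, enqueue [4], visited so far: [10, 1]
  queue [19, 4] -> pop 19, enqueue [38], visited so far: [10, 1, 19]
  queue [4, 38] -> pop 4, enqueue [6], visited so far: [10, 1, 19, 4]
  queue [38, 6] -> pop 38, enqueue [none], visited so far: [10, 1, 19, 4, 38]
  queue [6] -> pop 6, enqueue [9], visited so far: [10, 1, 19, 4, 38, 6]
  queue [9] -> pop 9, enqueue [none], visited so far: [10, 1, 19, 4, 38, 6, 9]
Result: [10, 1, 19, 4, 38, 6, 9]


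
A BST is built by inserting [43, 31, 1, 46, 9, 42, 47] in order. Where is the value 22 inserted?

Starting tree (level order): [43, 31, 46, 1, 42, None, 47, None, 9]
Insertion path: 43 -> 31 -> 1 -> 9
Result: insert 22 as right child of 9
Final tree (level order): [43, 31, 46, 1, 42, None, 47, None, 9, None, None, None, None, None, 22]


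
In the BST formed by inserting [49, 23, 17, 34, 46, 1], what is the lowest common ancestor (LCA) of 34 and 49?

Tree insertion order: [49, 23, 17, 34, 46, 1]
Tree (level-order array): [49, 23, None, 17, 34, 1, None, None, 46]
In a BST, the LCA of p=34, q=49 is the first node v on the
root-to-leaf path with p <= v <= q (go left if both < v, right if both > v).
Walk from root:
  at 49: 34 <= 49 <= 49, this is the LCA
LCA = 49


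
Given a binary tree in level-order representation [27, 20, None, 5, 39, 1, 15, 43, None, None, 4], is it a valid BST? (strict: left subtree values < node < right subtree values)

Level-order array: [27, 20, None, 5, 39, 1, 15, 43, None, None, 4]
Validate using subtree bounds (lo, hi): at each node, require lo < value < hi,
then recurse left with hi=value and right with lo=value.
Preorder trace (stopping at first violation):
  at node 27 with bounds (-inf, +inf): OK
  at node 20 with bounds (-inf, 27): OK
  at node 5 with bounds (-inf, 20): OK
  at node 1 with bounds (-inf, 5): OK
  at node 4 with bounds (1, 5): OK
  at node 15 with bounds (5, 20): OK
  at node 39 with bounds (20, 27): VIOLATION
Node 39 violates its bound: not (20 < 39 < 27).
Result: Not a valid BST


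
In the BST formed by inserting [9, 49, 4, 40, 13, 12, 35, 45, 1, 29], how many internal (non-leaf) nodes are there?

Tree built from: [9, 49, 4, 40, 13, 12, 35, 45, 1, 29]
Tree (level-order array): [9, 4, 49, 1, None, 40, None, None, None, 13, 45, 12, 35, None, None, None, None, 29]
Rule: An internal node has at least one child.
Per-node child counts:
  node 9: 2 child(ren)
  node 4: 1 child(ren)
  node 1: 0 child(ren)
  node 49: 1 child(ren)
  node 40: 2 child(ren)
  node 13: 2 child(ren)
  node 12: 0 child(ren)
  node 35: 1 child(ren)
  node 29: 0 child(ren)
  node 45: 0 child(ren)
Matching nodes: [9, 4, 49, 40, 13, 35]
Count of internal (non-leaf) nodes: 6


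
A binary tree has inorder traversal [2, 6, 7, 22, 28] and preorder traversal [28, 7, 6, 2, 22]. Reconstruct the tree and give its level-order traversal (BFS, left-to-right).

Inorder:  [2, 6, 7, 22, 28]
Preorder: [28, 7, 6, 2, 22]
Algorithm: preorder visits root first, so consume preorder in order;
for each root, split the current inorder slice at that value into
left-subtree inorder and right-subtree inorder, then recurse.
Recursive splits:
  root=28; inorder splits into left=[2, 6, 7, 22], right=[]
  root=7; inorder splits into left=[2, 6], right=[22]
  root=6; inorder splits into left=[2], right=[]
  root=2; inorder splits into left=[], right=[]
  root=22; inorder splits into left=[], right=[]
Reconstructed level-order: [28, 7, 6, 22, 2]


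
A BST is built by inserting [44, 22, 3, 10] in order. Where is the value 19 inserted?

Starting tree (level order): [44, 22, None, 3, None, None, 10]
Insertion path: 44 -> 22 -> 3 -> 10
Result: insert 19 as right child of 10
Final tree (level order): [44, 22, None, 3, None, None, 10, None, 19]


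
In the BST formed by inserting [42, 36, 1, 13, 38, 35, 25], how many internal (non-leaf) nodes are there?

Tree built from: [42, 36, 1, 13, 38, 35, 25]
Tree (level-order array): [42, 36, None, 1, 38, None, 13, None, None, None, 35, 25]
Rule: An internal node has at least one child.
Per-node child counts:
  node 42: 1 child(ren)
  node 36: 2 child(ren)
  node 1: 1 child(ren)
  node 13: 1 child(ren)
  node 35: 1 child(ren)
  node 25: 0 child(ren)
  node 38: 0 child(ren)
Matching nodes: [42, 36, 1, 13, 35]
Count of internal (non-leaf) nodes: 5


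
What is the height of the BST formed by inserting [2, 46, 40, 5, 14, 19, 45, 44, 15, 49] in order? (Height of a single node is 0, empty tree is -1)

Insertion order: [2, 46, 40, 5, 14, 19, 45, 44, 15, 49]
Tree (level-order array): [2, None, 46, 40, 49, 5, 45, None, None, None, 14, 44, None, None, 19, None, None, 15]
Compute height bottom-up (empty subtree = -1):
  height(15) = 1 + max(-1, -1) = 0
  height(19) = 1 + max(0, -1) = 1
  height(14) = 1 + max(-1, 1) = 2
  height(5) = 1 + max(-1, 2) = 3
  height(44) = 1 + max(-1, -1) = 0
  height(45) = 1 + max(0, -1) = 1
  height(40) = 1 + max(3, 1) = 4
  height(49) = 1 + max(-1, -1) = 0
  height(46) = 1 + max(4, 0) = 5
  height(2) = 1 + max(-1, 5) = 6
Height = 6


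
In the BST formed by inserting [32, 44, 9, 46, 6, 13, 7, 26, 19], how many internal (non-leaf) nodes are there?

Tree built from: [32, 44, 9, 46, 6, 13, 7, 26, 19]
Tree (level-order array): [32, 9, 44, 6, 13, None, 46, None, 7, None, 26, None, None, None, None, 19]
Rule: An internal node has at least one child.
Per-node child counts:
  node 32: 2 child(ren)
  node 9: 2 child(ren)
  node 6: 1 child(ren)
  node 7: 0 child(ren)
  node 13: 1 child(ren)
  node 26: 1 child(ren)
  node 19: 0 child(ren)
  node 44: 1 child(ren)
  node 46: 0 child(ren)
Matching nodes: [32, 9, 6, 13, 26, 44]
Count of internal (non-leaf) nodes: 6


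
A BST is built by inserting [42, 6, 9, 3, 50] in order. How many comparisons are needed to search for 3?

Search path for 3: 42 -> 6 -> 3
Found: True
Comparisons: 3


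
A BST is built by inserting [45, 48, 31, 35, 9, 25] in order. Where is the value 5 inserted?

Starting tree (level order): [45, 31, 48, 9, 35, None, None, None, 25]
Insertion path: 45 -> 31 -> 9
Result: insert 5 as left child of 9
Final tree (level order): [45, 31, 48, 9, 35, None, None, 5, 25]


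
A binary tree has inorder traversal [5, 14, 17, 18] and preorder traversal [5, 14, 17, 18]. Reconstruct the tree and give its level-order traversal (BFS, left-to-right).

Inorder:  [5, 14, 17, 18]
Preorder: [5, 14, 17, 18]
Algorithm: preorder visits root first, so consume preorder in order;
for each root, split the current inorder slice at that value into
left-subtree inorder and right-subtree inorder, then recurse.
Recursive splits:
  root=5; inorder splits into left=[], right=[14, 17, 18]
  root=14; inorder splits into left=[], right=[17, 18]
  root=17; inorder splits into left=[], right=[18]
  root=18; inorder splits into left=[], right=[]
Reconstructed level-order: [5, 14, 17, 18]


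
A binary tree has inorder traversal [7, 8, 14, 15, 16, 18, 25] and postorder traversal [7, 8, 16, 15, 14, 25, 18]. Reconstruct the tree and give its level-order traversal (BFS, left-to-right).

Inorder:   [7, 8, 14, 15, 16, 18, 25]
Postorder: [7, 8, 16, 15, 14, 25, 18]
Algorithm: postorder visits root last, so walk postorder right-to-left;
each value is the root of the current inorder slice — split it at that
value, recurse on the right subtree first, then the left.
Recursive splits:
  root=18; inorder splits into left=[7, 8, 14, 15, 16], right=[25]
  root=25; inorder splits into left=[], right=[]
  root=14; inorder splits into left=[7, 8], right=[15, 16]
  root=15; inorder splits into left=[], right=[16]
  root=16; inorder splits into left=[], right=[]
  root=8; inorder splits into left=[7], right=[]
  root=7; inorder splits into left=[], right=[]
Reconstructed level-order: [18, 14, 25, 8, 15, 7, 16]


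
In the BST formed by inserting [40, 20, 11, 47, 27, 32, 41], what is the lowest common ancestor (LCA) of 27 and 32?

Tree insertion order: [40, 20, 11, 47, 27, 32, 41]
Tree (level-order array): [40, 20, 47, 11, 27, 41, None, None, None, None, 32]
In a BST, the LCA of p=27, q=32 is the first node v on the
root-to-leaf path with p <= v <= q (go left if both < v, right if both > v).
Walk from root:
  at 40: both 27 and 32 < 40, go left
  at 20: both 27 and 32 > 20, go right
  at 27: 27 <= 27 <= 32, this is the LCA
LCA = 27


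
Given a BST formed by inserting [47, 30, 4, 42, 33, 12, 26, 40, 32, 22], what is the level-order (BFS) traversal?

Tree insertion order: [47, 30, 4, 42, 33, 12, 26, 40, 32, 22]
Tree (level-order array): [47, 30, None, 4, 42, None, 12, 33, None, None, 26, 32, 40, 22]
BFS from the root, enqueuing left then right child of each popped node:
  queue [47] -> pop 47, enqueue [30], visited so far: [47]
  queue [30] -> pop 30, enqueue [4, 42], visited so far: [47, 30]
  queue [4, 42] -> pop 4, enqueue [12], visited so far: [47, 30, 4]
  queue [42, 12] -> pop 42, enqueue [33], visited so far: [47, 30, 4, 42]
  queue [12, 33] -> pop 12, enqueue [26], visited so far: [47, 30, 4, 42, 12]
  queue [33, 26] -> pop 33, enqueue [32, 40], visited so far: [47, 30, 4, 42, 12, 33]
  queue [26, 32, 40] -> pop 26, enqueue [22], visited so far: [47, 30, 4, 42, 12, 33, 26]
  queue [32, 40, 22] -> pop 32, enqueue [none], visited so far: [47, 30, 4, 42, 12, 33, 26, 32]
  queue [40, 22] -> pop 40, enqueue [none], visited so far: [47, 30, 4, 42, 12, 33, 26, 32, 40]
  queue [22] -> pop 22, enqueue [none], visited so far: [47, 30, 4, 42, 12, 33, 26, 32, 40, 22]
Result: [47, 30, 4, 42, 12, 33, 26, 32, 40, 22]


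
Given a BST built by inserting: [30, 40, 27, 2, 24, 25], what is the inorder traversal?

Tree insertion order: [30, 40, 27, 2, 24, 25]
Tree (level-order array): [30, 27, 40, 2, None, None, None, None, 24, None, 25]
Inorder traversal: [2, 24, 25, 27, 30, 40]


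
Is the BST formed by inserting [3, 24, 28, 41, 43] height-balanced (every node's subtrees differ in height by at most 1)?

Tree (level-order array): [3, None, 24, None, 28, None, 41, None, 43]
Definition: a tree is height-balanced if, at every node, |h(left) - h(right)| <= 1 (empty subtree has height -1).
Bottom-up per-node check:
  node 43: h_left=-1, h_right=-1, diff=0 [OK], height=0
  node 41: h_left=-1, h_right=0, diff=1 [OK], height=1
  node 28: h_left=-1, h_right=1, diff=2 [FAIL (|-1-1|=2 > 1)], height=2
  node 24: h_left=-1, h_right=2, diff=3 [FAIL (|-1-2|=3 > 1)], height=3
  node 3: h_left=-1, h_right=3, diff=4 [FAIL (|-1-3|=4 > 1)], height=4
Node 28 violates the condition: |-1 - 1| = 2 > 1.
Result: Not balanced


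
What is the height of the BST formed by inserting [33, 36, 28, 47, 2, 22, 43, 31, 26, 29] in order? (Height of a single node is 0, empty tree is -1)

Insertion order: [33, 36, 28, 47, 2, 22, 43, 31, 26, 29]
Tree (level-order array): [33, 28, 36, 2, 31, None, 47, None, 22, 29, None, 43, None, None, 26]
Compute height bottom-up (empty subtree = -1):
  height(26) = 1 + max(-1, -1) = 0
  height(22) = 1 + max(-1, 0) = 1
  height(2) = 1 + max(-1, 1) = 2
  height(29) = 1 + max(-1, -1) = 0
  height(31) = 1 + max(0, -1) = 1
  height(28) = 1 + max(2, 1) = 3
  height(43) = 1 + max(-1, -1) = 0
  height(47) = 1 + max(0, -1) = 1
  height(36) = 1 + max(-1, 1) = 2
  height(33) = 1 + max(3, 2) = 4
Height = 4


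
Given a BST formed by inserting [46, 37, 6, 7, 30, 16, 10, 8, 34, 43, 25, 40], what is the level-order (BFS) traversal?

Tree insertion order: [46, 37, 6, 7, 30, 16, 10, 8, 34, 43, 25, 40]
Tree (level-order array): [46, 37, None, 6, 43, None, 7, 40, None, None, 30, None, None, 16, 34, 10, 25, None, None, 8]
BFS from the root, enqueuing left then right child of each popped node:
  queue [46] -> pop 46, enqueue [37], visited so far: [46]
  queue [37] -> pop 37, enqueue [6, 43], visited so far: [46, 37]
  queue [6, 43] -> pop 6, enqueue [7], visited so far: [46, 37, 6]
  queue [43, 7] -> pop 43, enqueue [40], visited so far: [46, 37, 6, 43]
  queue [7, 40] -> pop 7, enqueue [30], visited so far: [46, 37, 6, 43, 7]
  queue [40, 30] -> pop 40, enqueue [none], visited so far: [46, 37, 6, 43, 7, 40]
  queue [30] -> pop 30, enqueue [16, 34], visited so far: [46, 37, 6, 43, 7, 40, 30]
  queue [16, 34] -> pop 16, enqueue [10, 25], visited so far: [46, 37, 6, 43, 7, 40, 30, 16]
  queue [34, 10, 25] -> pop 34, enqueue [none], visited so far: [46, 37, 6, 43, 7, 40, 30, 16, 34]
  queue [10, 25] -> pop 10, enqueue [8], visited so far: [46, 37, 6, 43, 7, 40, 30, 16, 34, 10]
  queue [25, 8] -> pop 25, enqueue [none], visited so far: [46, 37, 6, 43, 7, 40, 30, 16, 34, 10, 25]
  queue [8] -> pop 8, enqueue [none], visited so far: [46, 37, 6, 43, 7, 40, 30, 16, 34, 10, 25, 8]
Result: [46, 37, 6, 43, 7, 40, 30, 16, 34, 10, 25, 8]


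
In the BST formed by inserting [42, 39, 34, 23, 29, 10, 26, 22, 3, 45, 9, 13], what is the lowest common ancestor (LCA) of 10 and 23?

Tree insertion order: [42, 39, 34, 23, 29, 10, 26, 22, 3, 45, 9, 13]
Tree (level-order array): [42, 39, 45, 34, None, None, None, 23, None, 10, 29, 3, 22, 26, None, None, 9, 13]
In a BST, the LCA of p=10, q=23 is the first node v on the
root-to-leaf path with p <= v <= q (go left if both < v, right if both > v).
Walk from root:
  at 42: both 10 and 23 < 42, go left
  at 39: both 10 and 23 < 39, go left
  at 34: both 10 and 23 < 34, go left
  at 23: 10 <= 23 <= 23, this is the LCA
LCA = 23


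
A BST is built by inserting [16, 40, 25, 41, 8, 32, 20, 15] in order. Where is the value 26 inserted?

Starting tree (level order): [16, 8, 40, None, 15, 25, 41, None, None, 20, 32]
Insertion path: 16 -> 40 -> 25 -> 32
Result: insert 26 as left child of 32
Final tree (level order): [16, 8, 40, None, 15, 25, 41, None, None, 20, 32, None, None, None, None, 26]


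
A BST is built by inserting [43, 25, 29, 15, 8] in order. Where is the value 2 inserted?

Starting tree (level order): [43, 25, None, 15, 29, 8]
Insertion path: 43 -> 25 -> 15 -> 8
Result: insert 2 as left child of 8
Final tree (level order): [43, 25, None, 15, 29, 8, None, None, None, 2]


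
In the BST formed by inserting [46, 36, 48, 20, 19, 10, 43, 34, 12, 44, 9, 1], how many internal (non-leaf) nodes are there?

Tree built from: [46, 36, 48, 20, 19, 10, 43, 34, 12, 44, 9, 1]
Tree (level-order array): [46, 36, 48, 20, 43, None, None, 19, 34, None, 44, 10, None, None, None, None, None, 9, 12, 1]
Rule: An internal node has at least one child.
Per-node child counts:
  node 46: 2 child(ren)
  node 36: 2 child(ren)
  node 20: 2 child(ren)
  node 19: 1 child(ren)
  node 10: 2 child(ren)
  node 9: 1 child(ren)
  node 1: 0 child(ren)
  node 12: 0 child(ren)
  node 34: 0 child(ren)
  node 43: 1 child(ren)
  node 44: 0 child(ren)
  node 48: 0 child(ren)
Matching nodes: [46, 36, 20, 19, 10, 9, 43]
Count of internal (non-leaf) nodes: 7


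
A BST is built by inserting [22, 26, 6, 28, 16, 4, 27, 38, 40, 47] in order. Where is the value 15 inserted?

Starting tree (level order): [22, 6, 26, 4, 16, None, 28, None, None, None, None, 27, 38, None, None, None, 40, None, 47]
Insertion path: 22 -> 6 -> 16
Result: insert 15 as left child of 16
Final tree (level order): [22, 6, 26, 4, 16, None, 28, None, None, 15, None, 27, 38, None, None, None, None, None, 40, None, 47]


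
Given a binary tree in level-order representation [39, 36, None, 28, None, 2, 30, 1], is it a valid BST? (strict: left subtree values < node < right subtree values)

Level-order array: [39, 36, None, 28, None, 2, 30, 1]
Validate using subtree bounds (lo, hi): at each node, require lo < value < hi,
then recurse left with hi=value and right with lo=value.
Preorder trace (stopping at first violation):
  at node 39 with bounds (-inf, +inf): OK
  at node 36 with bounds (-inf, 39): OK
  at node 28 with bounds (-inf, 36): OK
  at node 2 with bounds (-inf, 28): OK
  at node 1 with bounds (-inf, 2): OK
  at node 30 with bounds (28, 36): OK
No violation found at any node.
Result: Valid BST


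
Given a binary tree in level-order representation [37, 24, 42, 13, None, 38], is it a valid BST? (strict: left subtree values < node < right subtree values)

Level-order array: [37, 24, 42, 13, None, 38]
Validate using subtree bounds (lo, hi): at each node, require lo < value < hi,
then recurse left with hi=value and right with lo=value.
Preorder trace (stopping at first violation):
  at node 37 with bounds (-inf, +inf): OK
  at node 24 with bounds (-inf, 37): OK
  at node 13 with bounds (-inf, 24): OK
  at node 42 with bounds (37, +inf): OK
  at node 38 with bounds (37, 42): OK
No violation found at any node.
Result: Valid BST


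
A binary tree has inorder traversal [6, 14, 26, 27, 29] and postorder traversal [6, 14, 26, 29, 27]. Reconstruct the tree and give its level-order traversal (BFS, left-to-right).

Inorder:   [6, 14, 26, 27, 29]
Postorder: [6, 14, 26, 29, 27]
Algorithm: postorder visits root last, so walk postorder right-to-left;
each value is the root of the current inorder slice — split it at that
value, recurse on the right subtree first, then the left.
Recursive splits:
  root=27; inorder splits into left=[6, 14, 26], right=[29]
  root=29; inorder splits into left=[], right=[]
  root=26; inorder splits into left=[6, 14], right=[]
  root=14; inorder splits into left=[6], right=[]
  root=6; inorder splits into left=[], right=[]
Reconstructed level-order: [27, 26, 29, 14, 6]


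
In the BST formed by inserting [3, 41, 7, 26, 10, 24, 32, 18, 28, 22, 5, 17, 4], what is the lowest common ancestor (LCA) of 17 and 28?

Tree insertion order: [3, 41, 7, 26, 10, 24, 32, 18, 28, 22, 5, 17, 4]
Tree (level-order array): [3, None, 41, 7, None, 5, 26, 4, None, 10, 32, None, None, None, 24, 28, None, 18, None, None, None, 17, 22]
In a BST, the LCA of p=17, q=28 is the first node v on the
root-to-leaf path with p <= v <= q (go left if both < v, right if both > v).
Walk from root:
  at 3: both 17 and 28 > 3, go right
  at 41: both 17 and 28 < 41, go left
  at 7: both 17 and 28 > 7, go right
  at 26: 17 <= 26 <= 28, this is the LCA
LCA = 26


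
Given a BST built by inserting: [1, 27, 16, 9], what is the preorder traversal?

Tree insertion order: [1, 27, 16, 9]
Tree (level-order array): [1, None, 27, 16, None, 9]
Preorder traversal: [1, 27, 16, 9]


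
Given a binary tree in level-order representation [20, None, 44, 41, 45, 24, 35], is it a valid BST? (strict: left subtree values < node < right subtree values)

Level-order array: [20, None, 44, 41, 45, 24, 35]
Validate using subtree bounds (lo, hi): at each node, require lo < value < hi,
then recurse left with hi=value and right with lo=value.
Preorder trace (stopping at first violation):
  at node 20 with bounds (-inf, +inf): OK
  at node 44 with bounds (20, +inf): OK
  at node 41 with bounds (20, 44): OK
  at node 24 with bounds (20, 41): OK
  at node 35 with bounds (41, 44): VIOLATION
Node 35 violates its bound: not (41 < 35 < 44).
Result: Not a valid BST


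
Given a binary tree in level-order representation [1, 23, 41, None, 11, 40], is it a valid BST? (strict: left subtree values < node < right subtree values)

Level-order array: [1, 23, 41, None, 11, 40]
Validate using subtree bounds (lo, hi): at each node, require lo < value < hi,
then recurse left with hi=value and right with lo=value.
Preorder trace (stopping at first violation):
  at node 1 with bounds (-inf, +inf): OK
  at node 23 with bounds (-inf, 1): VIOLATION
Node 23 violates its bound: not (-inf < 23 < 1).
Result: Not a valid BST


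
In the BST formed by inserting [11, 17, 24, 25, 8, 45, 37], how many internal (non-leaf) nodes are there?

Tree built from: [11, 17, 24, 25, 8, 45, 37]
Tree (level-order array): [11, 8, 17, None, None, None, 24, None, 25, None, 45, 37]
Rule: An internal node has at least one child.
Per-node child counts:
  node 11: 2 child(ren)
  node 8: 0 child(ren)
  node 17: 1 child(ren)
  node 24: 1 child(ren)
  node 25: 1 child(ren)
  node 45: 1 child(ren)
  node 37: 0 child(ren)
Matching nodes: [11, 17, 24, 25, 45]
Count of internal (non-leaf) nodes: 5


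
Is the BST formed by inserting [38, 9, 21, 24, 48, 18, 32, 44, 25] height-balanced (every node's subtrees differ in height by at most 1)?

Tree (level-order array): [38, 9, 48, None, 21, 44, None, 18, 24, None, None, None, None, None, 32, 25]
Definition: a tree is height-balanced if, at every node, |h(left) - h(right)| <= 1 (empty subtree has height -1).
Bottom-up per-node check:
  node 18: h_left=-1, h_right=-1, diff=0 [OK], height=0
  node 25: h_left=-1, h_right=-1, diff=0 [OK], height=0
  node 32: h_left=0, h_right=-1, diff=1 [OK], height=1
  node 24: h_left=-1, h_right=1, diff=2 [FAIL (|-1-1|=2 > 1)], height=2
  node 21: h_left=0, h_right=2, diff=2 [FAIL (|0-2|=2 > 1)], height=3
  node 9: h_left=-1, h_right=3, diff=4 [FAIL (|-1-3|=4 > 1)], height=4
  node 44: h_left=-1, h_right=-1, diff=0 [OK], height=0
  node 48: h_left=0, h_right=-1, diff=1 [OK], height=1
  node 38: h_left=4, h_right=1, diff=3 [FAIL (|4-1|=3 > 1)], height=5
Node 24 violates the condition: |-1 - 1| = 2 > 1.
Result: Not balanced


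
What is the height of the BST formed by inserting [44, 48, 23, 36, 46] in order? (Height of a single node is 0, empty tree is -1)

Insertion order: [44, 48, 23, 36, 46]
Tree (level-order array): [44, 23, 48, None, 36, 46]
Compute height bottom-up (empty subtree = -1):
  height(36) = 1 + max(-1, -1) = 0
  height(23) = 1 + max(-1, 0) = 1
  height(46) = 1 + max(-1, -1) = 0
  height(48) = 1 + max(0, -1) = 1
  height(44) = 1 + max(1, 1) = 2
Height = 2


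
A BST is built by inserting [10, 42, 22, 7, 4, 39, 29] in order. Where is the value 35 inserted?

Starting tree (level order): [10, 7, 42, 4, None, 22, None, None, None, None, 39, 29]
Insertion path: 10 -> 42 -> 22 -> 39 -> 29
Result: insert 35 as right child of 29
Final tree (level order): [10, 7, 42, 4, None, 22, None, None, None, None, 39, 29, None, None, 35]


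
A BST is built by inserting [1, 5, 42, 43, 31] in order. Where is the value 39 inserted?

Starting tree (level order): [1, None, 5, None, 42, 31, 43]
Insertion path: 1 -> 5 -> 42 -> 31
Result: insert 39 as right child of 31
Final tree (level order): [1, None, 5, None, 42, 31, 43, None, 39]


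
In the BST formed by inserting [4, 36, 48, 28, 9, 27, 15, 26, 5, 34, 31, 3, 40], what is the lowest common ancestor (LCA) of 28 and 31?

Tree insertion order: [4, 36, 48, 28, 9, 27, 15, 26, 5, 34, 31, 3, 40]
Tree (level-order array): [4, 3, 36, None, None, 28, 48, 9, 34, 40, None, 5, 27, 31, None, None, None, None, None, 15, None, None, None, None, 26]
In a BST, the LCA of p=28, q=31 is the first node v on the
root-to-leaf path with p <= v <= q (go left if both < v, right if both > v).
Walk from root:
  at 4: both 28 and 31 > 4, go right
  at 36: both 28 and 31 < 36, go left
  at 28: 28 <= 28 <= 31, this is the LCA
LCA = 28


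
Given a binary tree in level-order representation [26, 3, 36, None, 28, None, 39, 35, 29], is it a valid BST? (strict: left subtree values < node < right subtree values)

Level-order array: [26, 3, 36, None, 28, None, 39, 35, 29]
Validate using subtree bounds (lo, hi): at each node, require lo < value < hi,
then recurse left with hi=value and right with lo=value.
Preorder trace (stopping at first violation):
  at node 26 with bounds (-inf, +inf): OK
  at node 3 with bounds (-inf, 26): OK
  at node 28 with bounds (3, 26): VIOLATION
Node 28 violates its bound: not (3 < 28 < 26).
Result: Not a valid BST


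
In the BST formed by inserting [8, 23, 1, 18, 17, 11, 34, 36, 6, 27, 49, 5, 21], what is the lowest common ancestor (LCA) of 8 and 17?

Tree insertion order: [8, 23, 1, 18, 17, 11, 34, 36, 6, 27, 49, 5, 21]
Tree (level-order array): [8, 1, 23, None, 6, 18, 34, 5, None, 17, 21, 27, 36, None, None, 11, None, None, None, None, None, None, 49]
In a BST, the LCA of p=8, q=17 is the first node v on the
root-to-leaf path with p <= v <= q (go left if both < v, right if both > v).
Walk from root:
  at 8: 8 <= 8 <= 17, this is the LCA
LCA = 8


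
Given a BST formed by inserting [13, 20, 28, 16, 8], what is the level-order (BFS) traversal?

Tree insertion order: [13, 20, 28, 16, 8]
Tree (level-order array): [13, 8, 20, None, None, 16, 28]
BFS from the root, enqueuing left then right child of each popped node:
  queue [13] -> pop 13, enqueue [8, 20], visited so far: [13]
  queue [8, 20] -> pop 8, enqueue [none], visited so far: [13, 8]
  queue [20] -> pop 20, enqueue [16, 28], visited so far: [13, 8, 20]
  queue [16, 28] -> pop 16, enqueue [none], visited so far: [13, 8, 20, 16]
  queue [28] -> pop 28, enqueue [none], visited so far: [13, 8, 20, 16, 28]
Result: [13, 8, 20, 16, 28]


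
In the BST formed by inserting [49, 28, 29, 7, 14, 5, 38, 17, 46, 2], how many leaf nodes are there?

Tree built from: [49, 28, 29, 7, 14, 5, 38, 17, 46, 2]
Tree (level-order array): [49, 28, None, 7, 29, 5, 14, None, 38, 2, None, None, 17, None, 46]
Rule: A leaf has 0 children.
Per-node child counts:
  node 49: 1 child(ren)
  node 28: 2 child(ren)
  node 7: 2 child(ren)
  node 5: 1 child(ren)
  node 2: 0 child(ren)
  node 14: 1 child(ren)
  node 17: 0 child(ren)
  node 29: 1 child(ren)
  node 38: 1 child(ren)
  node 46: 0 child(ren)
Matching nodes: [2, 17, 46]
Count of leaf nodes: 3


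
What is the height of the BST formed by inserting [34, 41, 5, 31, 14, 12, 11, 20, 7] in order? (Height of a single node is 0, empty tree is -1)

Insertion order: [34, 41, 5, 31, 14, 12, 11, 20, 7]
Tree (level-order array): [34, 5, 41, None, 31, None, None, 14, None, 12, 20, 11, None, None, None, 7]
Compute height bottom-up (empty subtree = -1):
  height(7) = 1 + max(-1, -1) = 0
  height(11) = 1 + max(0, -1) = 1
  height(12) = 1 + max(1, -1) = 2
  height(20) = 1 + max(-1, -1) = 0
  height(14) = 1 + max(2, 0) = 3
  height(31) = 1 + max(3, -1) = 4
  height(5) = 1 + max(-1, 4) = 5
  height(41) = 1 + max(-1, -1) = 0
  height(34) = 1 + max(5, 0) = 6
Height = 6


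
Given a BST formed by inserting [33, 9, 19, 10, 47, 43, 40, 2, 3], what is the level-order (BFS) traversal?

Tree insertion order: [33, 9, 19, 10, 47, 43, 40, 2, 3]
Tree (level-order array): [33, 9, 47, 2, 19, 43, None, None, 3, 10, None, 40]
BFS from the root, enqueuing left then right child of each popped node:
  queue [33] -> pop 33, enqueue [9, 47], visited so far: [33]
  queue [9, 47] -> pop 9, enqueue [2, 19], visited so far: [33, 9]
  queue [47, 2, 19] -> pop 47, enqueue [43], visited so far: [33, 9, 47]
  queue [2, 19, 43] -> pop 2, enqueue [3], visited so far: [33, 9, 47, 2]
  queue [19, 43, 3] -> pop 19, enqueue [10], visited so far: [33, 9, 47, 2, 19]
  queue [43, 3, 10] -> pop 43, enqueue [40], visited so far: [33, 9, 47, 2, 19, 43]
  queue [3, 10, 40] -> pop 3, enqueue [none], visited so far: [33, 9, 47, 2, 19, 43, 3]
  queue [10, 40] -> pop 10, enqueue [none], visited so far: [33, 9, 47, 2, 19, 43, 3, 10]
  queue [40] -> pop 40, enqueue [none], visited so far: [33, 9, 47, 2, 19, 43, 3, 10, 40]
Result: [33, 9, 47, 2, 19, 43, 3, 10, 40]


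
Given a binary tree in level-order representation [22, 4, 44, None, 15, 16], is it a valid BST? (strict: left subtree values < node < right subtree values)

Level-order array: [22, 4, 44, None, 15, 16]
Validate using subtree bounds (lo, hi): at each node, require lo < value < hi,
then recurse left with hi=value and right with lo=value.
Preorder trace (stopping at first violation):
  at node 22 with bounds (-inf, +inf): OK
  at node 4 with bounds (-inf, 22): OK
  at node 15 with bounds (4, 22): OK
  at node 44 with bounds (22, +inf): OK
  at node 16 with bounds (22, 44): VIOLATION
Node 16 violates its bound: not (22 < 16 < 44).
Result: Not a valid BST


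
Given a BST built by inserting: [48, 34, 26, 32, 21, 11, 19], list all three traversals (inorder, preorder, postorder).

Tree insertion order: [48, 34, 26, 32, 21, 11, 19]
Tree (level-order array): [48, 34, None, 26, None, 21, 32, 11, None, None, None, None, 19]
Inorder (L, root, R): [11, 19, 21, 26, 32, 34, 48]
Preorder (root, L, R): [48, 34, 26, 21, 11, 19, 32]
Postorder (L, R, root): [19, 11, 21, 32, 26, 34, 48]


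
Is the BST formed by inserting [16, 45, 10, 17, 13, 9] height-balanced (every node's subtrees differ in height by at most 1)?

Tree (level-order array): [16, 10, 45, 9, 13, 17]
Definition: a tree is height-balanced if, at every node, |h(left) - h(right)| <= 1 (empty subtree has height -1).
Bottom-up per-node check:
  node 9: h_left=-1, h_right=-1, diff=0 [OK], height=0
  node 13: h_left=-1, h_right=-1, diff=0 [OK], height=0
  node 10: h_left=0, h_right=0, diff=0 [OK], height=1
  node 17: h_left=-1, h_right=-1, diff=0 [OK], height=0
  node 45: h_left=0, h_right=-1, diff=1 [OK], height=1
  node 16: h_left=1, h_right=1, diff=0 [OK], height=2
All nodes satisfy the balance condition.
Result: Balanced


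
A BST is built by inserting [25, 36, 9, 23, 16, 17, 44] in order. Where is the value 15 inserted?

Starting tree (level order): [25, 9, 36, None, 23, None, 44, 16, None, None, None, None, 17]
Insertion path: 25 -> 9 -> 23 -> 16
Result: insert 15 as left child of 16
Final tree (level order): [25, 9, 36, None, 23, None, 44, 16, None, None, None, 15, 17]


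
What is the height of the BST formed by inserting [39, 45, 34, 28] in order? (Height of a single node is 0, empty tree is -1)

Insertion order: [39, 45, 34, 28]
Tree (level-order array): [39, 34, 45, 28]
Compute height bottom-up (empty subtree = -1):
  height(28) = 1 + max(-1, -1) = 0
  height(34) = 1 + max(0, -1) = 1
  height(45) = 1 + max(-1, -1) = 0
  height(39) = 1 + max(1, 0) = 2
Height = 2


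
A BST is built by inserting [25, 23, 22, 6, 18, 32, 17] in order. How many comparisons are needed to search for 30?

Search path for 30: 25 -> 32
Found: False
Comparisons: 2


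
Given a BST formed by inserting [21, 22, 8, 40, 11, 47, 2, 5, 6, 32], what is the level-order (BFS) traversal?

Tree insertion order: [21, 22, 8, 40, 11, 47, 2, 5, 6, 32]
Tree (level-order array): [21, 8, 22, 2, 11, None, 40, None, 5, None, None, 32, 47, None, 6]
BFS from the root, enqueuing left then right child of each popped node:
  queue [21] -> pop 21, enqueue [8, 22], visited so far: [21]
  queue [8, 22] -> pop 8, enqueue [2, 11], visited so far: [21, 8]
  queue [22, 2, 11] -> pop 22, enqueue [40], visited so far: [21, 8, 22]
  queue [2, 11, 40] -> pop 2, enqueue [5], visited so far: [21, 8, 22, 2]
  queue [11, 40, 5] -> pop 11, enqueue [none], visited so far: [21, 8, 22, 2, 11]
  queue [40, 5] -> pop 40, enqueue [32, 47], visited so far: [21, 8, 22, 2, 11, 40]
  queue [5, 32, 47] -> pop 5, enqueue [6], visited so far: [21, 8, 22, 2, 11, 40, 5]
  queue [32, 47, 6] -> pop 32, enqueue [none], visited so far: [21, 8, 22, 2, 11, 40, 5, 32]
  queue [47, 6] -> pop 47, enqueue [none], visited so far: [21, 8, 22, 2, 11, 40, 5, 32, 47]
  queue [6] -> pop 6, enqueue [none], visited so far: [21, 8, 22, 2, 11, 40, 5, 32, 47, 6]
Result: [21, 8, 22, 2, 11, 40, 5, 32, 47, 6]


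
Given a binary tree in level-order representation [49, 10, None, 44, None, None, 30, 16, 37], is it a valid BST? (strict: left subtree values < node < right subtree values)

Level-order array: [49, 10, None, 44, None, None, 30, 16, 37]
Validate using subtree bounds (lo, hi): at each node, require lo < value < hi,
then recurse left with hi=value and right with lo=value.
Preorder trace (stopping at first violation):
  at node 49 with bounds (-inf, +inf): OK
  at node 10 with bounds (-inf, 49): OK
  at node 44 with bounds (-inf, 10): VIOLATION
Node 44 violates its bound: not (-inf < 44 < 10).
Result: Not a valid BST


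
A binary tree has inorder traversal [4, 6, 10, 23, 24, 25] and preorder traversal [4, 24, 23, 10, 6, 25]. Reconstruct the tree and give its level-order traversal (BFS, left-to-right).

Inorder:  [4, 6, 10, 23, 24, 25]
Preorder: [4, 24, 23, 10, 6, 25]
Algorithm: preorder visits root first, so consume preorder in order;
for each root, split the current inorder slice at that value into
left-subtree inorder and right-subtree inorder, then recurse.
Recursive splits:
  root=4; inorder splits into left=[], right=[6, 10, 23, 24, 25]
  root=24; inorder splits into left=[6, 10, 23], right=[25]
  root=23; inorder splits into left=[6, 10], right=[]
  root=10; inorder splits into left=[6], right=[]
  root=6; inorder splits into left=[], right=[]
  root=25; inorder splits into left=[], right=[]
Reconstructed level-order: [4, 24, 23, 25, 10, 6]


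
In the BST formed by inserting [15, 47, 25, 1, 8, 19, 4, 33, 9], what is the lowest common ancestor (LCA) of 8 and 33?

Tree insertion order: [15, 47, 25, 1, 8, 19, 4, 33, 9]
Tree (level-order array): [15, 1, 47, None, 8, 25, None, 4, 9, 19, 33]
In a BST, the LCA of p=8, q=33 is the first node v on the
root-to-leaf path with p <= v <= q (go left if both < v, right if both > v).
Walk from root:
  at 15: 8 <= 15 <= 33, this is the LCA
LCA = 15


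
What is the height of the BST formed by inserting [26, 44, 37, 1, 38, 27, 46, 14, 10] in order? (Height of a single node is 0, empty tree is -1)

Insertion order: [26, 44, 37, 1, 38, 27, 46, 14, 10]
Tree (level-order array): [26, 1, 44, None, 14, 37, 46, 10, None, 27, 38]
Compute height bottom-up (empty subtree = -1):
  height(10) = 1 + max(-1, -1) = 0
  height(14) = 1 + max(0, -1) = 1
  height(1) = 1 + max(-1, 1) = 2
  height(27) = 1 + max(-1, -1) = 0
  height(38) = 1 + max(-1, -1) = 0
  height(37) = 1 + max(0, 0) = 1
  height(46) = 1 + max(-1, -1) = 0
  height(44) = 1 + max(1, 0) = 2
  height(26) = 1 + max(2, 2) = 3
Height = 3


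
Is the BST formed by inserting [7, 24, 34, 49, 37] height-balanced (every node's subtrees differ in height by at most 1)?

Tree (level-order array): [7, None, 24, None, 34, None, 49, 37]
Definition: a tree is height-balanced if, at every node, |h(left) - h(right)| <= 1 (empty subtree has height -1).
Bottom-up per-node check:
  node 37: h_left=-1, h_right=-1, diff=0 [OK], height=0
  node 49: h_left=0, h_right=-1, diff=1 [OK], height=1
  node 34: h_left=-1, h_right=1, diff=2 [FAIL (|-1-1|=2 > 1)], height=2
  node 24: h_left=-1, h_right=2, diff=3 [FAIL (|-1-2|=3 > 1)], height=3
  node 7: h_left=-1, h_right=3, diff=4 [FAIL (|-1-3|=4 > 1)], height=4
Node 34 violates the condition: |-1 - 1| = 2 > 1.
Result: Not balanced


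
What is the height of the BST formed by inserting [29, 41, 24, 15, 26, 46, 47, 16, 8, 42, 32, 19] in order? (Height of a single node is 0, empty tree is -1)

Insertion order: [29, 41, 24, 15, 26, 46, 47, 16, 8, 42, 32, 19]
Tree (level-order array): [29, 24, 41, 15, 26, 32, 46, 8, 16, None, None, None, None, 42, 47, None, None, None, 19]
Compute height bottom-up (empty subtree = -1):
  height(8) = 1 + max(-1, -1) = 0
  height(19) = 1 + max(-1, -1) = 0
  height(16) = 1 + max(-1, 0) = 1
  height(15) = 1 + max(0, 1) = 2
  height(26) = 1 + max(-1, -1) = 0
  height(24) = 1 + max(2, 0) = 3
  height(32) = 1 + max(-1, -1) = 0
  height(42) = 1 + max(-1, -1) = 0
  height(47) = 1 + max(-1, -1) = 0
  height(46) = 1 + max(0, 0) = 1
  height(41) = 1 + max(0, 1) = 2
  height(29) = 1 + max(3, 2) = 4
Height = 4


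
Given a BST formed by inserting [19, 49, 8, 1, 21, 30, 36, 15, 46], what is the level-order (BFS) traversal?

Tree insertion order: [19, 49, 8, 1, 21, 30, 36, 15, 46]
Tree (level-order array): [19, 8, 49, 1, 15, 21, None, None, None, None, None, None, 30, None, 36, None, 46]
BFS from the root, enqueuing left then right child of each popped node:
  queue [19] -> pop 19, enqueue [8, 49], visited so far: [19]
  queue [8, 49] -> pop 8, enqueue [1, 15], visited so far: [19, 8]
  queue [49, 1, 15] -> pop 49, enqueue [21], visited so far: [19, 8, 49]
  queue [1, 15, 21] -> pop 1, enqueue [none], visited so far: [19, 8, 49, 1]
  queue [15, 21] -> pop 15, enqueue [none], visited so far: [19, 8, 49, 1, 15]
  queue [21] -> pop 21, enqueue [30], visited so far: [19, 8, 49, 1, 15, 21]
  queue [30] -> pop 30, enqueue [36], visited so far: [19, 8, 49, 1, 15, 21, 30]
  queue [36] -> pop 36, enqueue [46], visited so far: [19, 8, 49, 1, 15, 21, 30, 36]
  queue [46] -> pop 46, enqueue [none], visited so far: [19, 8, 49, 1, 15, 21, 30, 36, 46]
Result: [19, 8, 49, 1, 15, 21, 30, 36, 46]
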